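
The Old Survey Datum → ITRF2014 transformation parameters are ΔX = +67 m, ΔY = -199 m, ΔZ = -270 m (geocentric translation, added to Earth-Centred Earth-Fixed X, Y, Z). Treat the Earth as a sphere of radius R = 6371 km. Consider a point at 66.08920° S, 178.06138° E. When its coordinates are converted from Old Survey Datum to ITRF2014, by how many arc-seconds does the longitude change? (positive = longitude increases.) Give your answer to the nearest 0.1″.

Δλ = 15.7″

sin φ = -0.914178, cos φ = 0.405314, sin λ = 0.033829, cos λ = -0.999428.
East component: ΔE = −sin λ·ΔX + cos λ·ΔY = −(0.033829)(67) + (-0.999428)(-199) = 196.62 m.
1° of latitude spans πR/180 = 111195 m; at latitude φ, 1° of longitude spans that × cos φ = 45068.9 m, so Δλ = 196.62 / 45068.9 × 3600 = 15.706″.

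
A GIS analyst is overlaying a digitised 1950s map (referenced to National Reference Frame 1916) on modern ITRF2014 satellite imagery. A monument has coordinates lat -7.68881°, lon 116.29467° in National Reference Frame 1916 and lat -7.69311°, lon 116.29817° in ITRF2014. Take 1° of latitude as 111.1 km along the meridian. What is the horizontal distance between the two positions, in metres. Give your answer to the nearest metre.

614 m

Δφ = -7.69311° − -7.68881° = -0.00430°; Δλ = 116.29817° − 116.29467° = +0.00350°.
ΔN = Δφ × 111100 = -477.7 m; ΔE = Δλ × 111100 × cos(-7.68881°) = +0.00350 × 111100 × 0.991009 = 385.4 m.
Distance = √(ΔE² + ΔN²) = √(385.4² + (-477.7)²) = 613.8 m.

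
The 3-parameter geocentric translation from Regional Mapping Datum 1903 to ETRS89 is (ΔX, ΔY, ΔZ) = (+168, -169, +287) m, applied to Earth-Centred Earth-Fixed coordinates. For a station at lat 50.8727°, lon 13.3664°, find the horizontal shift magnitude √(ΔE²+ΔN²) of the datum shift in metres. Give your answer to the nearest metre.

220 m

At φ = 50.8727°, λ = 13.3664°: sin φ = 0.775746, cos φ = 0.631046, sin λ = 0.231177, cos λ = 0.972912.
ΔE = −sin λ·ΔX + cos λ·ΔY = −(0.231177)·(168) + (0.972912)·(-169) = -203.26 m.
ΔN = −sin φ cos λ·ΔX − sin φ sin λ·ΔY + cos φ·ΔZ = −(0.775746)(0.972912)(168) − (0.775746)(0.231177)(-169) + (0.631046)(287) = 84.62 m.
Horizontal magnitude = √(ΔE² + ΔN²) = √((-203.26)² + 84.62²) = 220.17 m.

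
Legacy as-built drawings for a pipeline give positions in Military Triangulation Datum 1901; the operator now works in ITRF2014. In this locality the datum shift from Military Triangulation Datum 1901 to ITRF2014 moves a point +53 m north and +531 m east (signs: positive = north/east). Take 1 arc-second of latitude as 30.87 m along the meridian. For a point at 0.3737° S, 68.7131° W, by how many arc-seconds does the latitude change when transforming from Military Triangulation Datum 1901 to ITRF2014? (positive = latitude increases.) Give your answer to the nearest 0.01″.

Δφ = 1.72″

1″ of latitude = 30.87 m, so Δφ = 53.0 / 30.87 = 1.717″.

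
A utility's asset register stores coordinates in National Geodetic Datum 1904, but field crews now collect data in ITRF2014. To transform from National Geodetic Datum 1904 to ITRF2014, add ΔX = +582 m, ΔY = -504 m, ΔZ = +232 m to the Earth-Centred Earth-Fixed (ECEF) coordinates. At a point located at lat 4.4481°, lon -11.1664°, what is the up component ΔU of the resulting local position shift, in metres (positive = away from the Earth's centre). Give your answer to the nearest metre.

ΔU = 685 m

At φ = 4.4481°, λ = -11.1664°: sin φ = 0.077556, cos φ = 0.996988, sin λ = -0.193659, cos λ = 0.981069.
ΔU = cos φ cos λ·ΔX + cos φ sin λ·ΔY + sin φ·ΔZ = (0.996988)(0.981069)(582) + (0.996988)(-0.193659)(-504) + (0.077556)(232) = 684.57 m.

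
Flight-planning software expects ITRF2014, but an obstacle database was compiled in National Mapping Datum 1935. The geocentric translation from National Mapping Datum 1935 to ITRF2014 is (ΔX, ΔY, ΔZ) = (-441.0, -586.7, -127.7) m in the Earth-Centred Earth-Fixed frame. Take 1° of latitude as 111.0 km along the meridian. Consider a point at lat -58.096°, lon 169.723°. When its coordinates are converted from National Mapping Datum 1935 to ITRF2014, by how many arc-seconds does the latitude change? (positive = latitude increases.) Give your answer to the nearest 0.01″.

Δφ = 6.88″

sin φ = -0.848935, cos φ = 0.528498, sin λ = 0.178407, cos λ = -0.983957.
North component: ΔN = −sin φ cos λ·ΔX − sin φ sin λ·ΔY + cos φ·ΔZ = −(-0.848935)(-0.983957)(-441.0) − (-0.848935)(0.178407)(-586.7) + (0.528498)(-127.7) = 212.03 m.
1° of latitude spans 111000 m, so Δφ = 212.03 / 111000 × 3600 = 6.877″.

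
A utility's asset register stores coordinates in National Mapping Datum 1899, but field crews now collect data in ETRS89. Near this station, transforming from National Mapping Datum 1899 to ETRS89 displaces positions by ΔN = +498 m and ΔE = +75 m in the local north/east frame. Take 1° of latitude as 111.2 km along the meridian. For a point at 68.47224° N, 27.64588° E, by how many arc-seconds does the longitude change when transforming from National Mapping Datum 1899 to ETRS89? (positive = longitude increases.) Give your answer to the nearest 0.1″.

At latitude 68.47224°, cos φ = 0.366952.
1° of longitude at this latitude = 111.2 × cos φ = 40.81 km, so Δλ = 75.0 / 40805.1 = 0.0018380° = 6.617″.

Δλ = 6.6″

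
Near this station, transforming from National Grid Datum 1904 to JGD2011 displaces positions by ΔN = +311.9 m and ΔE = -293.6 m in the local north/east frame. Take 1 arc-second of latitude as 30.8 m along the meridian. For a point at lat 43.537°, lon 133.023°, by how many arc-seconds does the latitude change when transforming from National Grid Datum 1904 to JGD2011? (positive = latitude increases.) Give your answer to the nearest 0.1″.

Δφ = 10.1″

1″ of latitude = 30.80 m, so Δφ = 311.9 / 30.80 = 10.127″.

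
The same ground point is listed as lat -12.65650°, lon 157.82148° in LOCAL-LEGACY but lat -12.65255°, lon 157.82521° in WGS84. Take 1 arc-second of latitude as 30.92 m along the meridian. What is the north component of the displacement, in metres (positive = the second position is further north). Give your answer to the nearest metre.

ΔN = 440 m

Δφ = -12.65255° − -12.65650° = +0.00395°; Δλ = 157.82521° − 157.82148° = +0.00373°.
1° of latitude = 3600 × 30.92 = 111312 m.
ΔN = Δφ × 111312 = 439.7 m; ΔE = Δλ × 111312 × cos(-12.65650°) = +0.00373 × 111312 × 0.975701 = 405.1 m.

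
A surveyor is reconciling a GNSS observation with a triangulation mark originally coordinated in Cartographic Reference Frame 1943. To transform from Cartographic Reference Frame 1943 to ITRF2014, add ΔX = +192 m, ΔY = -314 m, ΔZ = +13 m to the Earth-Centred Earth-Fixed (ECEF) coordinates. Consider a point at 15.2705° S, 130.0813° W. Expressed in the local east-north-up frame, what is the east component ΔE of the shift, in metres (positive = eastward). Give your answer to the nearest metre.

The local east axis at (φ, λ) is (−sin λ, cos λ, 0), so ΔE = −sin(-130.0813°)·192 + cos(-130.0813°)·(-314) = 349.08 m.

ΔE = 349 m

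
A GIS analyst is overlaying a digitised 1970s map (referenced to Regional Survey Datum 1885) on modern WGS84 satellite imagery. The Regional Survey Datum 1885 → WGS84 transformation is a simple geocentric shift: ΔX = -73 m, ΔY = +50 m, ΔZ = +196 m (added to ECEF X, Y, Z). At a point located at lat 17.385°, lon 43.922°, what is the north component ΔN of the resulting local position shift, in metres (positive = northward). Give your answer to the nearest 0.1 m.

ΔN = 192.4 m

At φ = 17.385°, λ = 43.922°: sin φ = 0.298791, cos φ = 0.954319, sin λ = 0.693678, cos λ = 0.720285.
ΔN = −sin φ cos λ·ΔX − sin φ sin λ·ΔY + cos φ·ΔZ = −(0.298791)(0.720285)(-73) − (0.298791)(0.693678)(50) + (0.954319)(196) = 192.39 m.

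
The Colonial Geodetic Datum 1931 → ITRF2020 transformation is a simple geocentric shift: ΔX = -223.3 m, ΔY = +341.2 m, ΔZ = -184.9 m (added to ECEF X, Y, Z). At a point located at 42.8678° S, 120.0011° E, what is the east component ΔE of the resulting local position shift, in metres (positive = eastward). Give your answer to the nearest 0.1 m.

ΔE = 22.8 m

At φ = -42.8678°, λ = 120.0011°: sin φ = -0.680309, cos φ = 0.732925, sin λ = 0.866016, cos λ = -0.500017.
ΔE = −sin λ·ΔX + cos λ·ΔY = −(0.866016)·(-223.3) + (-0.500017)·(341.2) = 22.78 m.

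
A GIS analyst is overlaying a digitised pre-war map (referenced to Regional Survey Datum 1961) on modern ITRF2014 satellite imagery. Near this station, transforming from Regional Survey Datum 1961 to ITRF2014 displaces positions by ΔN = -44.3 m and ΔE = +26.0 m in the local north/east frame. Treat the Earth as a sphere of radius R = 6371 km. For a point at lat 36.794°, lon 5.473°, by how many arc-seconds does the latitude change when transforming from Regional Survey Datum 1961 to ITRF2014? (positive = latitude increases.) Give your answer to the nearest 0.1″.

Δφ = -1.4″

On a sphere of radius R, 1 rad of latitude = R, so Δφ = ΔN / R = -44.3 / 6371000 = -6.9534e-06 rad = -1.434″.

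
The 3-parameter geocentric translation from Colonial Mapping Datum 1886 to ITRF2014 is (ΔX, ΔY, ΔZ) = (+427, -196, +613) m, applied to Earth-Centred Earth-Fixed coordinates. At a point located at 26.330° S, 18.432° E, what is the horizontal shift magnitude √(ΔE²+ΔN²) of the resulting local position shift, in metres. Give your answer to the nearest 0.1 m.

771.5 m

At φ = -26.330°, λ = 18.432°: sin φ = -0.443541, cos φ = 0.896254, sin λ = 0.316179, cos λ = 0.948700.
ΔE = −sin λ·ΔX + cos λ·ΔY = −(0.316179)·(427) + (0.948700)·(-196) = -320.95 m.
ΔN = −sin φ cos λ·ΔX − sin φ sin λ·ΔY + cos φ·ΔZ = −(-0.443541)(0.948700)(427) − (-0.443541)(0.316179)(-196) + (0.896254)(613) = 701.59 m.
Horizontal magnitude = √(ΔE² + ΔN²) = √((-320.95)² + 701.59²) = 771.52 m.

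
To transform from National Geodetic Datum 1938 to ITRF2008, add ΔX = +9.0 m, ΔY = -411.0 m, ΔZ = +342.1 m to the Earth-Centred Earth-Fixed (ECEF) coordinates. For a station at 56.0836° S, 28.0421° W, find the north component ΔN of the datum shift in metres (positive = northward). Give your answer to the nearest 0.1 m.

At φ = -56.0836°, λ = -28.0421°: sin φ = -0.829853, cos φ = 0.557983, sin λ = -0.470120, cos λ = 0.882602.
ΔN = −sin φ cos λ·ΔX − sin φ sin λ·ΔY + cos φ·ΔZ = −(-0.829853)(0.882602)(9.0) − (-0.829853)(-0.470120)(-411.0) + (0.557983)(342.1) = 357.82 m.

ΔN = 357.8 m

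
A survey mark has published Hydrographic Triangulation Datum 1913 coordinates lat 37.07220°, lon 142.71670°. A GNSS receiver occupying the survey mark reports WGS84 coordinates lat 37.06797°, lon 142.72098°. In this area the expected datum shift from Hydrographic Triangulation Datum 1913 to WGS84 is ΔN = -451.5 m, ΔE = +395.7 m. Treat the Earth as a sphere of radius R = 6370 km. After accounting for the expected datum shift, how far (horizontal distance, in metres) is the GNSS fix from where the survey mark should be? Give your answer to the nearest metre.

25 m

Observed coordinate differences: Δφ = -0.00423°, Δλ = +0.00428°.
Converting to metres (1° lat = 111177 m, cos φ = 0.797877): observed ΔN = -470.3 m, observed ΔE = 379.7 m.
Subtracting the expected shift leaves a residual of -470.3 − (-451.5) = -18.8 m north and 379.7 − (395.7) = -16.0 m east.
Residual distance = √((-18.8)² + (-16.0)²) = 24.7 m.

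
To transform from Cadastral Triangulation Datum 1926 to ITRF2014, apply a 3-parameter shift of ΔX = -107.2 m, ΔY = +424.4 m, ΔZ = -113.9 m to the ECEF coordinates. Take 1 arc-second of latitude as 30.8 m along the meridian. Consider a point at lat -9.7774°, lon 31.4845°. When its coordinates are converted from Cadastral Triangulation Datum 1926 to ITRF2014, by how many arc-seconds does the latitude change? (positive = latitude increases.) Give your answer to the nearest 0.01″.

sin φ = -0.169821, cos φ = 0.985475, sin λ = 0.522268, cos λ = 0.852781.
North component: ΔN = −sin φ cos λ·ΔX − sin φ sin λ·ΔY + cos φ·ΔZ = −(-0.169821)(0.852781)(-107.2) − (-0.169821)(0.522268)(424.4) + (0.985475)(-113.9) = -90.13 m.
1° of latitude spans 3600 × 30.80 = 110880 m, so Δφ = -90.13 / 110880 × 3600 = -2.926″.

Δφ = -2.93″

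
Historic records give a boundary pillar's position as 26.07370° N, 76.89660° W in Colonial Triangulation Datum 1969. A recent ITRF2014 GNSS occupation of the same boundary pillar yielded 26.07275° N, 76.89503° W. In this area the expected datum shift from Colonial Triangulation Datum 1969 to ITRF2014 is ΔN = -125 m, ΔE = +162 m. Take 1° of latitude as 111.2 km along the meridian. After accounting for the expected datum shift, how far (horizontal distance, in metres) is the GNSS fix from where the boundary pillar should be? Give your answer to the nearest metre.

20 m

Observed coordinate differences: Δφ = -0.00095°, Δλ = +0.00157°.
Converting to metres (1° lat = 111200 m, cos φ = 0.898229): observed ΔN = -105.6 m, observed ΔE = 156.8 m.
Subtracting the expected shift leaves a residual of -105.6 − (-125) = 19.4 m north and 156.8 − (162) = -5.2 m east.
Residual distance = √(19.4² + (-5.2)²) = 20.0 m.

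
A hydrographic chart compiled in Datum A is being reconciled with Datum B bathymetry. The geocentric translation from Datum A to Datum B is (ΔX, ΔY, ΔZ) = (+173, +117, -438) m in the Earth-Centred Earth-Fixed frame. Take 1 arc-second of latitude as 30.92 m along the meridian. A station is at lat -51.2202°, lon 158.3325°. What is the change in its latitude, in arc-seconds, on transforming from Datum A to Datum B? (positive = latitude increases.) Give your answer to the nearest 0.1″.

sin φ = -0.779559, cos φ = 0.626329, sin λ = 0.369220, cos λ = -0.929342.
North component: ΔN = −sin φ cos λ·ΔX − sin φ sin λ·ΔY + cos φ·ΔZ = −(-0.779559)(-0.929342)(173) − (-0.779559)(0.369220)(117) + (0.626329)(-438) = -365.99 m.
1° of latitude spans 3600 × 30.92 = 111312 m, so Δφ = -365.99 / 111312 × 3600 = -11.837″.

Δφ = -11.8″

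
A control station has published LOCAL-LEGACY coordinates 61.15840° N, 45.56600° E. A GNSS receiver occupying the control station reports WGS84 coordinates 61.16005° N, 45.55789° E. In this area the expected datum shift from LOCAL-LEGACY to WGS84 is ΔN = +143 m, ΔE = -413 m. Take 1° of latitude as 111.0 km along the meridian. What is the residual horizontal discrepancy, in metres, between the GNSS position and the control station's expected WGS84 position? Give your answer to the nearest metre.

45 m

Observed coordinate differences: Δφ = +0.00165°, Δλ = -0.00811°.
Converting to metres (1° lat = 111000 m, cos φ = 0.482390): observed ΔN = 183.1 m, observed ΔE = -434.3 m.
Subtracting the expected shift leaves a residual of 183.1 − (143) = 40.1 m north and -434.3 − (-413) = -21.3 m east.
Residual distance = √(40.1² + (-21.3)²) = 45.4 m.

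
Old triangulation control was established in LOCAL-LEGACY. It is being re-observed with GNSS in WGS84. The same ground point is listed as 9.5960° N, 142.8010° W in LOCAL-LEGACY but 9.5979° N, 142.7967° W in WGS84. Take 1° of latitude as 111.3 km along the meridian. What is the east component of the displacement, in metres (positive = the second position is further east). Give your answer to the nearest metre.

Δφ = 9.5979° − 9.5960° = +0.0019°; Δλ = -142.7967° − -142.8010° = +0.0043°.
ΔN = Δφ × 111300 = 211.5 m; ΔE = Δλ × 111300 × cos(9.5960°) = +0.0043 × 111300 × 0.986008 = 471.9 m.

ΔE = 472 m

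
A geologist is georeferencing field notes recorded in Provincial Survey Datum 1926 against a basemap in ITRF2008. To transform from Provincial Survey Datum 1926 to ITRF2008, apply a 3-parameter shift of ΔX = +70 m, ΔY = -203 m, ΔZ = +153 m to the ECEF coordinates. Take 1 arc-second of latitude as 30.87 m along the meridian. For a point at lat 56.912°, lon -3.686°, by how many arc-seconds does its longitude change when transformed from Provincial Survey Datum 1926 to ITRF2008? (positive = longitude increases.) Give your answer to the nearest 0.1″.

Δλ = -11.8″

sin φ = 0.837833, cos φ = 0.545926, sin λ = -0.064288, cos λ = 0.997931.
East component: ΔE = −sin λ·ΔX + cos λ·ΔY = −(-0.064288)(70) + (0.997931)(-203) = -198.08 m.
1° of latitude spans 3600 × 30.87 = 111132 m; at latitude φ, 1° of longitude spans that × cos φ = 60669.9 m, so Δλ = -198.08 / 60669.9 × 3600 = -11.754″.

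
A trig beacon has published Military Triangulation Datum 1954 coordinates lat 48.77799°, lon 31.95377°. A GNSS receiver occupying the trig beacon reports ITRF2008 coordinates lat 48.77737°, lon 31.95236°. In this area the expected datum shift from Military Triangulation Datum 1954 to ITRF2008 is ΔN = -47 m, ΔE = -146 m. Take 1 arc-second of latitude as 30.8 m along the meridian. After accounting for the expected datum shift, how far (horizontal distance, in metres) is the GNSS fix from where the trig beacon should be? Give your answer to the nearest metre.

Observed coordinate differences: Δφ = -0.00062°, Δλ = -0.00141°.
Converting to metres (1° lat = 110880 m, cos φ = 0.658978): observed ΔN = -68.7 m, observed ΔE = -103.0 m.
Subtracting the expected shift leaves a residual of -68.7 − (-47) = -21.7 m north and -103.0 − (-146) = 43.0 m east.
Residual distance = √((-21.7)² + 43.0²) = 48.2 m.

48 m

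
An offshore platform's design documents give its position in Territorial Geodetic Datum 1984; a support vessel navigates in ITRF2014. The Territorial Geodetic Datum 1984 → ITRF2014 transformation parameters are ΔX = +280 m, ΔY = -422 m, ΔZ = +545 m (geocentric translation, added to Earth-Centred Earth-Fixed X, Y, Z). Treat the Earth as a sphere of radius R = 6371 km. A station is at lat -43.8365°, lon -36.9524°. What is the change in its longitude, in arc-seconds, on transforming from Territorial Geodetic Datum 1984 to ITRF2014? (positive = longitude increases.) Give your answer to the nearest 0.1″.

sin φ = -0.692603, cos φ = 0.721319, sin λ = -0.601151, cos λ = 0.799135.
East component: ΔE = −sin λ·ΔX + cos λ·ΔY = −(-0.601151)(280) + (0.799135)(-422) = -168.91 m.
1° of latitude spans πR/180 = 111195 m; at latitude φ, 1° of longitude spans that × cos φ = 80207.0 m, so Δλ = -168.91 / 80207.0 × 3600 = -7.581″.

Δλ = -7.6″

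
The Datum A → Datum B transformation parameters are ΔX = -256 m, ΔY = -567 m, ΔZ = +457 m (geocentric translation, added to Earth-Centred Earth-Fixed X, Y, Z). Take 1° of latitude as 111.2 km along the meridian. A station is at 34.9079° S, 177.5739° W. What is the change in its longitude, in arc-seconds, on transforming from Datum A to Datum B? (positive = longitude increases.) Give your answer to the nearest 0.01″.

Δλ = 21.94″

sin φ = -0.572259, cos φ = 0.820073, sin λ = -0.042331, cos λ = -0.999104.
East component: ΔE = −sin λ·ΔX + cos λ·ΔY = −(-0.042331)(-256) + (-0.999104)(-567) = 555.66 m.
1° of latitude spans 111200 m; at latitude φ, 1° of longitude spans that × cos φ = 91192.1 m, so Δλ = 555.66 / 91192.1 × 3600 = 21.936″.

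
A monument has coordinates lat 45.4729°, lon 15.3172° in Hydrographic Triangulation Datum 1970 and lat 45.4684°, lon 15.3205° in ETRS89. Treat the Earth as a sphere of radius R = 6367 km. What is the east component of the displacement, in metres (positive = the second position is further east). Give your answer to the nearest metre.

Δφ = 45.4684° − 45.4729° = -0.0045°; Δλ = 15.3205° − 15.3172° = +0.0033°.
1° along a meridian = πR/180 = 111125 m.
ΔN = Δφ × 111125 = -500.1 m; ΔE = Δλ × 111125 × cos(45.4729°) = +0.0033 × 111125 × 0.701247 = 257.2 m.

ΔE = 257 m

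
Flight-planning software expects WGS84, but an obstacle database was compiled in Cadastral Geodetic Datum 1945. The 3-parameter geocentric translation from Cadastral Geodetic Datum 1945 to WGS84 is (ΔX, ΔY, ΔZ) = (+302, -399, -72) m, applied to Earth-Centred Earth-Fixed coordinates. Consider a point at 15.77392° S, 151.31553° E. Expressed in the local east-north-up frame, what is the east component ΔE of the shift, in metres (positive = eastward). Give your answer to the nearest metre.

ΔE = 205 m

At φ = -15.77392°, λ = 151.31553°: sin φ = -0.271842, cos φ = 0.962342, sin λ = 0.479986, cos λ = -0.877276.
ΔE = −sin λ·ΔX + cos λ·ΔY = −(0.479986)·(302) + (-0.877276)·(-399) = 205.08 m.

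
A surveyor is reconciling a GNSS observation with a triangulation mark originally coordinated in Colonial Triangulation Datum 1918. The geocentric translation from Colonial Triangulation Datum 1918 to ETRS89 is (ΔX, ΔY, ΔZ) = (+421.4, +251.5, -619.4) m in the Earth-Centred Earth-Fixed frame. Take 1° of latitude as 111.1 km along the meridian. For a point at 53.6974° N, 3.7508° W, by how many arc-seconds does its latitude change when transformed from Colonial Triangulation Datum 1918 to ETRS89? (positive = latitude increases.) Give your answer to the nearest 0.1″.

sin φ = 0.805901, cos φ = 0.592050, sin λ = -0.065417, cos λ = 0.997858.
North component: ΔN = −sin φ cos λ·ΔX − sin φ sin λ·ΔY + cos φ·ΔZ = −(0.805901)(0.997858)(421.4) − (0.805901)(-0.065417)(251.5) + (0.592050)(-619.4) = -692.34 m.
1° of latitude spans 111100 m, so Δφ = -692.34 / 111100 × 3600 = -22.434″.

Δφ = -22.4″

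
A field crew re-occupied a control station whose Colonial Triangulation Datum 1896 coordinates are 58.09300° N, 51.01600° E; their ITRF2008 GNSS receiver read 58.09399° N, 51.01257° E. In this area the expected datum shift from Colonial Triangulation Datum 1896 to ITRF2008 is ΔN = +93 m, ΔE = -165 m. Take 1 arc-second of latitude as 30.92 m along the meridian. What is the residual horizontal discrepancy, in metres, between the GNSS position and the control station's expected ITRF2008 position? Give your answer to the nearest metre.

41 m

Observed coordinate differences: Δφ = +0.00099°, Δλ = -0.00343°.
Converting to metres (1° lat = 111312 m, cos φ = 0.528542): observed ΔN = 110.2 m, observed ΔE = -201.8 m.
Subtracting the expected shift leaves a residual of 110.2 − (93) = 17.2 m north and -201.8 − (-165) = -36.8 m east.
Residual distance = √(17.2² + (-36.8)²) = 40.6 m.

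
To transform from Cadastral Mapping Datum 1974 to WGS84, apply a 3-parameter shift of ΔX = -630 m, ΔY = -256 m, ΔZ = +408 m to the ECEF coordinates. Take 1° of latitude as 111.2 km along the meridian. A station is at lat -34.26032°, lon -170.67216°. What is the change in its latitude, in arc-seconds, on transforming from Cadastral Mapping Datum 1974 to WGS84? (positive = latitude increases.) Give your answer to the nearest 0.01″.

sin φ = -0.562954, cos φ = 0.826488, sin λ = -0.162083, cos λ = -0.986777.
North component: ΔN = −sin φ cos λ·ΔX − sin φ sin λ·ΔY + cos φ·ΔZ = −(-0.562954)(-0.986777)(-630) − (-0.562954)(-0.162083)(-256) + (0.826488)(408) = 710.54 m.
1° of latitude spans 111200 m, so Δφ = 710.54 / 111200 × 3600 = 23.003″.

Δφ = 23.00″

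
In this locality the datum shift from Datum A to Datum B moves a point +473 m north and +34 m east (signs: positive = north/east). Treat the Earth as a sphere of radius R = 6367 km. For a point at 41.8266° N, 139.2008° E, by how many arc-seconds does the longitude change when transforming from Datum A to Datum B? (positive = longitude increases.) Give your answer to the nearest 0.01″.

At latitude 41.8266°, cos φ = 0.745166.
One radian of longitude at latitude φ spans R cos φ, so Δλ = ΔE / (R cos φ) = 34.0 / (6367000 × 0.745166) = 7.1662e-06 rad = 1.478″.

Δλ = 1.48″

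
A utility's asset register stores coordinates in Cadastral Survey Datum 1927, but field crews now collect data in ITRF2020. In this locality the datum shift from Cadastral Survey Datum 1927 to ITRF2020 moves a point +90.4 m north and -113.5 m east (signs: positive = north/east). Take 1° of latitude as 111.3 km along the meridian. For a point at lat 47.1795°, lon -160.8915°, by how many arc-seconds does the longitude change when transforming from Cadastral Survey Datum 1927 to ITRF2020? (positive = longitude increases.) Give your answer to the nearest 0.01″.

At latitude 47.1795°, cos φ = 0.679704.
1° of longitude at this latitude = 111.3 × cos φ = 75.65 km, so Δλ = -113.5 / 75651.0 = -0.0015003° = -5.401″.

Δλ = -5.40″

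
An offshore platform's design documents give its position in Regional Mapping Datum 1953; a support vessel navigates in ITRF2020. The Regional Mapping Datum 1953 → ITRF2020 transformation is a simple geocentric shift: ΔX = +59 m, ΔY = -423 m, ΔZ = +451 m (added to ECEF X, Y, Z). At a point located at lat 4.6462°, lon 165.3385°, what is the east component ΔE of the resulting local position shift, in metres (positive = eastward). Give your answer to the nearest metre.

ΔE = 394 m

The local east axis at (φ, λ) is (−sin λ, cos λ, 0), so ΔE = −sin(165.3385°)·59 + cos(165.3385°)·(-423) = 394.29 m.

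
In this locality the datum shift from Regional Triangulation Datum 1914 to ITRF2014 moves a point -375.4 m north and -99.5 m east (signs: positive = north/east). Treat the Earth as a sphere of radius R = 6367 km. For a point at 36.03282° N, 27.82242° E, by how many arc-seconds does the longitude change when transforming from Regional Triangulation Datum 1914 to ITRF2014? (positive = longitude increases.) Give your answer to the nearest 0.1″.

Δλ = -4.0″

At latitude 36.03282°, cos φ = 0.808680.
One radian of longitude at latitude φ spans R cos φ, so Δλ = ΔE / (R cos φ) = -99.5 / (6367000 × 0.808680) = -1.9325e-05 rad = -3.986″.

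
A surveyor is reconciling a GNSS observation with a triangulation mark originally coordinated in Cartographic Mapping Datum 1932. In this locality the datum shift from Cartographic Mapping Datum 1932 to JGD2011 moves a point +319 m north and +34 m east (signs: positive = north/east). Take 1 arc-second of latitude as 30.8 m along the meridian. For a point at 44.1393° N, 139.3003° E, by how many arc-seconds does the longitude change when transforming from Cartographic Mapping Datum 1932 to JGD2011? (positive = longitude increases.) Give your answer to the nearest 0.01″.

At latitude 44.1393°, cos φ = 0.717649.
1″ of longitude at this latitude = 30.80 × cos φ = 22.1036 m, so Δλ = 34.0 / 22.1036 = 1.538″.

Δλ = 1.54″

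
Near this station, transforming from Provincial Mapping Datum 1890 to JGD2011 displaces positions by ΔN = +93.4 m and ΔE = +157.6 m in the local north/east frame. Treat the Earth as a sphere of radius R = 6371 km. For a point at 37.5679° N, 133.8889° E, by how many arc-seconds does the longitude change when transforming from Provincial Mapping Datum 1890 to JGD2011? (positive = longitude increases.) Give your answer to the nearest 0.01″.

At latitude 37.5679°, cos φ = 0.792631.
One radian of longitude at latitude φ spans R cos φ, so Δλ = ΔE / (R cos φ) = 157.6 / (6371000 × 0.792631) = 3.1209e-05 rad = 6.437″.

Δλ = 6.44″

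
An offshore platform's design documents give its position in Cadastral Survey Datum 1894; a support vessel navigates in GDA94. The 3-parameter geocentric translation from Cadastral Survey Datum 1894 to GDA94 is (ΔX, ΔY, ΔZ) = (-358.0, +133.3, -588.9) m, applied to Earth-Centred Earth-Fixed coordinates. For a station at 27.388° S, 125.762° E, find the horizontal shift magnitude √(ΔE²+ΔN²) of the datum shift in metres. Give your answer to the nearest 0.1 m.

432.7 m

The local east axis at (φ, λ) is (−sin λ, cos λ, 0), so ΔE = −sin(125.762°)·(-358.0) + cos(125.762°)·133.3 = 212.60 m.
The local north axis is (−sin φ cos λ, −sin φ sin λ, cos φ), giving ΔN = 96.245 + 49.758 − 522.891 = -376.89 m.
Horizontal magnitude = √(ΔE² + ΔN²) = √(212.60² + (-376.89)²) = 432.71 m.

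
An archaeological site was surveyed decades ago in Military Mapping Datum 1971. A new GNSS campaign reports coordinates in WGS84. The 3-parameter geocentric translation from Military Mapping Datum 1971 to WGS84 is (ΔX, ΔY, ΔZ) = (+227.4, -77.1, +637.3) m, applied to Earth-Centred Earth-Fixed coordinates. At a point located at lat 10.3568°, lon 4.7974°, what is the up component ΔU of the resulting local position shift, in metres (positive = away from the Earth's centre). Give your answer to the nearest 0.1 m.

ΔU = 331.1 m

The local up (radial) axis is (cos φ cos λ, cos φ sin λ, sin φ), giving ΔU = 222.911 − 6.343 + 114.572 = 331.14 m.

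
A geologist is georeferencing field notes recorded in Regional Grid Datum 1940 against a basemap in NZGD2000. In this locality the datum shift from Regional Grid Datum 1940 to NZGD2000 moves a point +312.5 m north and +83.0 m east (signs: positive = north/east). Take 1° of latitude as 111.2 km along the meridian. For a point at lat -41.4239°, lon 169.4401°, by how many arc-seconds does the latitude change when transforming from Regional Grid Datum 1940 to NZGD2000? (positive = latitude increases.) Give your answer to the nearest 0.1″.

1° of latitude = 111.2 km, so Δφ = 312.5 / 111200 = 0.0028103° = 10.117″.

Δφ = 10.1″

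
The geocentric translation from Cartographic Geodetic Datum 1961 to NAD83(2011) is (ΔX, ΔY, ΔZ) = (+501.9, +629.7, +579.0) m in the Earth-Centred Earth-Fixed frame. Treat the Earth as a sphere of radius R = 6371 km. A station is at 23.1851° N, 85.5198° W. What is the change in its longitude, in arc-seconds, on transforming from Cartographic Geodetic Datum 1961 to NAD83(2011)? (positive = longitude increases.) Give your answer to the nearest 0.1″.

Δλ = 19.4″

sin φ = 0.393703, cos φ = 0.919238, sin λ = -0.996944, cos λ = 0.078115.
East component: ΔE = −sin λ·ΔX + cos λ·ΔY = −(-0.996944)(501.9) + (0.078115)(629.7) = 549.56 m.
1° of latitude spans πR/180 = 111195 m; at latitude φ, 1° of longitude spans that × cos φ = 102214.6 m, so Δλ = 549.56 / 102214.6 × 3600 = 19.355″.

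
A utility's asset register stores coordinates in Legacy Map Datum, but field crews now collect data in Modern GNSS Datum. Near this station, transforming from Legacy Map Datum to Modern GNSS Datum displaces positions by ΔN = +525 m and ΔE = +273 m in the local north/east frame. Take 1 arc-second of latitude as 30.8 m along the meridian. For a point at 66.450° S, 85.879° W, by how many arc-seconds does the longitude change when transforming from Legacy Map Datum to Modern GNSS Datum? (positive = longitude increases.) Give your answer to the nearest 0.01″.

At latitude -66.450°, cos φ = 0.399549.
1″ of longitude at this latitude = 30.80 × cos φ = 12.3061 m, so Δλ = 273.0 / 12.3061 = 22.184″.

Δλ = 22.18″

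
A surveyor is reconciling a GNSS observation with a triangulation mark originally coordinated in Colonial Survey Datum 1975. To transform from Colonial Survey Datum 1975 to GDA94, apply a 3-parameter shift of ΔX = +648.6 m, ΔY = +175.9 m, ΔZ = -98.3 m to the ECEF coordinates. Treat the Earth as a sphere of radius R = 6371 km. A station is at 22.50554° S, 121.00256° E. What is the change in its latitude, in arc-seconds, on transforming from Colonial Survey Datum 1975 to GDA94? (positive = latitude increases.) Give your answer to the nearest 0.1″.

Δφ = -5.2″

sin φ = -0.382773, cos φ = 0.923843, sin λ = 0.857144, cos λ = -0.515076.
North component: ΔN = −sin φ cos λ·ΔX − sin φ sin λ·ΔY + cos φ·ΔZ = −(-0.382773)(-0.515076)(648.6) − (-0.382773)(0.857144)(175.9) + (0.923843)(-98.3) = -160.98 m.
1° of latitude spans πR/180 = 111195 m, so Δφ = -160.98 / 111195 × 3600 = -5.212″.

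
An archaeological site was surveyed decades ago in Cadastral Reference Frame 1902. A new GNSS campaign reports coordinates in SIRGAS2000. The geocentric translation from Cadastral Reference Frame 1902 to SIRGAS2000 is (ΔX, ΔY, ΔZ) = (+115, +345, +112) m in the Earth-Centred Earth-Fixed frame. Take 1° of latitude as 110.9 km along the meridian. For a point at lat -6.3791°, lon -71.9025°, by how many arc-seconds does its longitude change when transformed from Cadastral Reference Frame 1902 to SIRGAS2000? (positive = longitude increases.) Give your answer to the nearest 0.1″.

sin φ = -0.111106, cos φ = 0.993809, sin λ = -0.950529, cos λ = 0.310635.
East component: ΔE = −sin λ·ΔX + cos λ·ΔY = −(-0.950529)(115) + (0.310635)(345) = 216.48 m.
1° of latitude spans 110900 m; at latitude φ, 1° of longitude spans that × cos φ = 110213.4 m, so Δλ = 216.48 / 110213.4 × 3600 = 7.071″.

Δλ = 7.1″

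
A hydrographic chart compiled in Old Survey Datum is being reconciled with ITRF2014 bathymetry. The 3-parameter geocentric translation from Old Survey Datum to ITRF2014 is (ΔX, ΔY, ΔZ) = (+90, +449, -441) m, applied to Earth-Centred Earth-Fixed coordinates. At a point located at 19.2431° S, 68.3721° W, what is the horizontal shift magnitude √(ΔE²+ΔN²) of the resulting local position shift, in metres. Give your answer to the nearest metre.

597 m

The local east axis at (φ, λ) is (−sin λ, cos λ, 0), so ΔE = −sin(-68.3721°)·90 + cos(-68.3721°)·449 = 249.15 m.
The local north axis is (−sin φ cos λ, −sin φ sin λ, cos φ), giving ΔN = 10.933 − 137.562 − 416.361 = -542.99 m.
Horizontal magnitude = √(ΔE² + ΔN²) = √(249.15² + (-542.99)²) = 597.42 m.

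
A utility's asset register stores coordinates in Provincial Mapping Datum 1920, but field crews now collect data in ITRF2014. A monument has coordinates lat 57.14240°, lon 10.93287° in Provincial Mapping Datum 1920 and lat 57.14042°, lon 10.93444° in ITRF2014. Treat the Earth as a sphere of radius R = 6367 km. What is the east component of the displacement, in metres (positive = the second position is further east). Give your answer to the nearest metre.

ΔE = 95 m

Δφ = 57.14042° − 57.14240° = -0.00198°; Δλ = 10.93444° − 10.93287° = +0.00157°.
1° along a meridian = πR/180 = 111125 m.
ΔN = Δφ × 111125 = -220.0 m; ΔE = Δλ × 111125 × cos(57.14240°) = +0.00157 × 111125 × 0.542553 = 94.7 m.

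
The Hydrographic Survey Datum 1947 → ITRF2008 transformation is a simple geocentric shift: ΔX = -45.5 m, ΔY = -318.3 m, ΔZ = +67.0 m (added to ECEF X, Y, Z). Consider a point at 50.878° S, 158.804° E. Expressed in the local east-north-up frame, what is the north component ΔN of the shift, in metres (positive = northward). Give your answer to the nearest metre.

The local north axis is (−sin φ cos λ, −sin φ sin λ, cos φ), giving ΔN = 32.911 − 89.283 + 42.275 = -14.10 m.

ΔN = -14 m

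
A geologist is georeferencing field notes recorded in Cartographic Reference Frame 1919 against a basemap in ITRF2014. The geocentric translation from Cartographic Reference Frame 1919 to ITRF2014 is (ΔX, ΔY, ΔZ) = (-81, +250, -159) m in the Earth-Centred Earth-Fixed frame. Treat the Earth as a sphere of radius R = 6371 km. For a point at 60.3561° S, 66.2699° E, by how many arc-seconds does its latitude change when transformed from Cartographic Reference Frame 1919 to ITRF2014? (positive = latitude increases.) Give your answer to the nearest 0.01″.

Δφ = 2.98″

sin φ = -0.869116, cos φ = 0.494608, sin λ = 0.915451, cos λ = 0.402429.
North component: ΔN = −sin φ cos λ·ΔX − sin φ sin λ·ΔY + cos φ·ΔZ = −(-0.869116)(0.402429)(-81) − (-0.869116)(0.915451)(250) + (0.494608)(-159) = 91.94 m.
1° of latitude spans πR/180 = 111195 m, so Δφ = 91.94 / 111195 × 3600 = 2.976″.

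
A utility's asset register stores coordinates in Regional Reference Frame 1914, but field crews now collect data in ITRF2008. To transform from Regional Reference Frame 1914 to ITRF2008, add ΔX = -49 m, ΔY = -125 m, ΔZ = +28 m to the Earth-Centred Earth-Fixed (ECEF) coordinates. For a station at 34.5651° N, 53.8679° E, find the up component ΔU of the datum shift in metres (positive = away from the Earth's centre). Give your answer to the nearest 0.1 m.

At φ = 34.5651°, λ = 53.8679°: sin φ = 0.567342, cos φ = 0.823482, sin λ = 0.807660, cos λ = 0.589649.
ΔU = cos φ cos λ·ΔX + cos φ sin λ·ΔY + sin φ·ΔZ = (0.823482)(0.589649)(-49) + (0.823482)(0.807660)(-125) + (0.567342)(28) = -91.04 m.

ΔU = -91.0 m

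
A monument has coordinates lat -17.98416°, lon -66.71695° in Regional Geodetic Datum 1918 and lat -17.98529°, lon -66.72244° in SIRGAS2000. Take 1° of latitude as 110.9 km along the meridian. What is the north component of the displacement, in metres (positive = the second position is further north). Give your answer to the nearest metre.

Δφ = -17.98529° − -17.98416° = -0.00113°; Δλ = -66.72244° − -66.71695° = -0.00549°.
ΔN = Δφ × 110900 = -125.3 m; ΔE = Δλ × 110900 × cos(-17.98416°) = -0.00549 × 110900 × 0.951142 = -579.1 m.

ΔN = -125 m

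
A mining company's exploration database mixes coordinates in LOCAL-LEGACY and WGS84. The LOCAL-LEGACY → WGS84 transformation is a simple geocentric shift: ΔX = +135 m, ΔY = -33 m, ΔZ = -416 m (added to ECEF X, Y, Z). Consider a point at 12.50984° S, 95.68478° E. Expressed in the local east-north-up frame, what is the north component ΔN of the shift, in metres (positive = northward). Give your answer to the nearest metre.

ΔN = -416 m

The local north axis is (−sin φ cos λ, −sin φ sin λ, cos φ), giving ΔN = -2.897 − 7.113 − 406.124 = -416.13 m.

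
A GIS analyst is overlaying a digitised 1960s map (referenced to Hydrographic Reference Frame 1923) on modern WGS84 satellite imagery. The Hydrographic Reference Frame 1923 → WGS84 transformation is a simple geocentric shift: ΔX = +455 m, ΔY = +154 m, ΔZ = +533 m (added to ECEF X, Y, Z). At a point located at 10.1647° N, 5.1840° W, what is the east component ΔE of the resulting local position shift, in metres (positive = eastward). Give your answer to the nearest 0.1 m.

ΔE = 194.5 m

At φ = 10.1647°, λ = -5.1840°: sin φ = 0.176478, cos φ = 0.984305, sin λ = -0.090354, cos λ = 0.995910.
ΔE = −sin λ·ΔX + cos λ·ΔY = −(-0.090354)·(455) + (0.995910)·(154) = 194.48 m.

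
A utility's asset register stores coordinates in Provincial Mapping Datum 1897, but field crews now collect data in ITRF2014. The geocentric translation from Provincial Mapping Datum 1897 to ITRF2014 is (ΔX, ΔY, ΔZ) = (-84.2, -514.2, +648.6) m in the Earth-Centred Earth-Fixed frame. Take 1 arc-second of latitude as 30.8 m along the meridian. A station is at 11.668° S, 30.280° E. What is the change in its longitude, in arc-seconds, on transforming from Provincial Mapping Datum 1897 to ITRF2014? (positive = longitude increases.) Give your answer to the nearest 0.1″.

sin φ = -0.202240, cos φ = 0.979336, sin λ = 0.504226, cos λ = 0.863572.
East component: ΔE = −sin λ·ΔX + cos λ·ΔY = −(0.504226)(-84.2) + (0.863572)(-514.2) = -401.59 m.
1° of latitude spans 3600 × 30.80 = 110880 m; at latitude φ, 1° of longitude spans that × cos φ = 108588.8 m, so Δλ = -401.59 / 108588.8 × 3600 = -13.314″.

Δλ = -13.3″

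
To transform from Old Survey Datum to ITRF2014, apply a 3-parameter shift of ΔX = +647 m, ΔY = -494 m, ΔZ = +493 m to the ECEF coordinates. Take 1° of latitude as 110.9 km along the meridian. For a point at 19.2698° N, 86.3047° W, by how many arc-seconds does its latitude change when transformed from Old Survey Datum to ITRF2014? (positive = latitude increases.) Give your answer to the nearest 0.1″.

Δφ = 9.4″

sin φ = 0.330017, cos φ = 0.943975, sin λ = -0.997921, cos λ = 0.064450.
North component: ΔN = −sin φ cos λ·ΔX − sin φ sin λ·ΔY + cos φ·ΔZ = −(0.330017)(0.064450)(647) − (0.330017)(-0.997921)(-494) + (0.943975)(493) = 288.93 m.
1° of latitude spans 110900 m, so Δφ = 288.93 / 110900 × 3600 = 9.379″.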